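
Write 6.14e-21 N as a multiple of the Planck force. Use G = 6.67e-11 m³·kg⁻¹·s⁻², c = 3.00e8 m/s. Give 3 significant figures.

Planck force: F_P = c⁴/G = 1.21e44 N.
6.14e-21 / 1.21e44 = 5.06e-65

5.06e-65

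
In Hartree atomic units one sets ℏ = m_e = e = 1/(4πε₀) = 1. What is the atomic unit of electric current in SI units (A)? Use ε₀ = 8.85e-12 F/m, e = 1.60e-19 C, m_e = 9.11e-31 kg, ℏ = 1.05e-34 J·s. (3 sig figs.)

6.67e-3 A

I_au = e E_h/ℏ = m_e e⁵/((4πε₀)²ℏ³)
E_h = 4.38e-18 J
e·E_h/ℏ = 6.67e-3 A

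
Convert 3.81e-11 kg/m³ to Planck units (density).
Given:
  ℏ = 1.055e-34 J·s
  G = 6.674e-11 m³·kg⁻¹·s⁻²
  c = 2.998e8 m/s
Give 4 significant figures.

Planck density: ρ_P = c⁵/(ℏG²) = 5.154e96 kg/m³.
3.81e-11 / 5.154e96 = 7.393e-108

7.393e-108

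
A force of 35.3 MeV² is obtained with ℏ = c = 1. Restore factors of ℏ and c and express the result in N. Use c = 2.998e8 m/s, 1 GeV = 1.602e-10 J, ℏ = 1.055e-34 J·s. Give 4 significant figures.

28.64 N

Force is [E]/[L] = [E]²/(ℏc); restore (ℏc)⁻¹.
1 GeV² → 1/(ℏc) × (1 GeV in J)² = 8.114e5 N.
Convert the energy scale: 35.3 MeV² = 3.53e-5 GeV².
Result: 3.53e-5 × 8.114e5 = 28.64 N.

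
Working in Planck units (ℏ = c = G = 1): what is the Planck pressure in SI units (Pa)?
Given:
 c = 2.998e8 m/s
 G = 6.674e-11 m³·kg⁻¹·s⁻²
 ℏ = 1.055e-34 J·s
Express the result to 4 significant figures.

4.632e113 Pa

The unique combination of the constants set to 1 with dimensions of pressure is p_P = c⁷/(ℏG²).
  = 2.177e59 / 4.699e-55
  = 4.632e113 Pa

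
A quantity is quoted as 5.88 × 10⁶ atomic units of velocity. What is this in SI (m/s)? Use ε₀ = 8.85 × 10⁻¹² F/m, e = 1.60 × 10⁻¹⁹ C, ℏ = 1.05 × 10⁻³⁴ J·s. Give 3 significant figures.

One atomic unit of velocity: v_au = e²/(4πε₀ℏ) = 2.19 × 10⁶ m/s.
5.88 × 10⁶ × 2.19 × 10⁶ m/s = 1.29 × 10¹³ m/s

1.29 × 10¹³ m/s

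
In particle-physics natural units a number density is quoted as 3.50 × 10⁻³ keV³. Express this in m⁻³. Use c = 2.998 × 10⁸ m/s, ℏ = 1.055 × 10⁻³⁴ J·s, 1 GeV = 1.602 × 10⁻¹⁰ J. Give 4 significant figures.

Number density is [L]⁻³ = [E]³/(ℏc)³.
1 GeV³ → 1/(ℏc)³ × (1 GeV in J)³ = 1.299 × 10⁴⁷ m⁻³.
Convert the energy scale: 3.50 × 10⁻³ keV³ = 3.50 × 10⁻²¹ GeV³.
Result: 3.50 × 10⁻²¹ × 1.299 × 10⁴⁷ = 4.548 × 10²⁶ m⁻³.

4.548 × 10²⁶ m⁻³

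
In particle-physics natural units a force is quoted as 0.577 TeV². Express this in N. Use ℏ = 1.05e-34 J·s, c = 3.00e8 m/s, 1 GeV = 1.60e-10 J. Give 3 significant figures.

Force is [E]/[L] = [E]²/(ℏc); restore (ℏc)⁻¹.
1 GeV² → 1/(ℏc) × (1 GeV in J)² = 8.13e5 N.
Convert the energy scale: 0.577 TeV² = 5.77e5 GeV².
Result: 5.77e5 × 8.13e5 = 4.69e11 N.

4.69e11 N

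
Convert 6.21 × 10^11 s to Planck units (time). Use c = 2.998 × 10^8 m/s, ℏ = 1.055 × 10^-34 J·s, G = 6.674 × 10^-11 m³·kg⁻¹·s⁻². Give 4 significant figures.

1.152 × 10^55

Planck time: t_P = √(ℏG/c⁵) = 5.392 × 10^-44 s.
6.21 × 10^11 / 5.392 × 10^-44 = 1.152 × 10^55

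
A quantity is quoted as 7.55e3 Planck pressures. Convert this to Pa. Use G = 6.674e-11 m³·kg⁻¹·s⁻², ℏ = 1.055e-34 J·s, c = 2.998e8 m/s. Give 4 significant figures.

One Planck pressure: p_P = c⁷/(ℏG²) = 4.632e113 Pa.
7.55e3 × 4.632e113 Pa = 3.497e117 Pa

3.497e117 Pa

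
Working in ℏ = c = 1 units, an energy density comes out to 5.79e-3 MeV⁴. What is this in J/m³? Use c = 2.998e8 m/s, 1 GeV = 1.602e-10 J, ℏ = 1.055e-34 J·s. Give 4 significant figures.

1.205e23 J/m³

[E]/[L]³ = [E]⁴/(ℏc)³; restore (ℏc)⁻³.
1 GeV⁴ → 1/(ℏc)³ × (1 GeV in J)⁴ = 2.082e37 J/m³.
Convert the energy scale: 5.79e-3 MeV⁴ = 5.79e-15 GeV⁴.
Result: 5.79e-15 × 2.082e37 = 1.205e23 J/m³.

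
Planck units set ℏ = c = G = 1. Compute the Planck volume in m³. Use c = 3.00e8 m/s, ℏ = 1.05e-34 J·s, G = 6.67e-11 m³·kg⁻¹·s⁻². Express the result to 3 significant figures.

4.18e-105 m³

Dimensional analysis gives V_P = (ℏG/c³)^(3/2).
  = √(1.75e-209)
  = 4.18e-105 m³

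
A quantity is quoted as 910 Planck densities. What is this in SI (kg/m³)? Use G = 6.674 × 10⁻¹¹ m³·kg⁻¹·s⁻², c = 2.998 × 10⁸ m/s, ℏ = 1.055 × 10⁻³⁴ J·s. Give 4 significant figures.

4.690 × 10⁹⁹ kg/m³

One Planck density: ρ_P = c⁵/(ℏG²) = 5.154 × 10⁹⁶ kg/m³.
910 × 5.154 × 10⁹⁶ kg/m³ = 4.690 × 10⁹⁹ kg/m³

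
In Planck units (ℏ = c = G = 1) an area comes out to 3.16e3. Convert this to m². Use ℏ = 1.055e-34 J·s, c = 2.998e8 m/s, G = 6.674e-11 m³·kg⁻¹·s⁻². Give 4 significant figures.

8.257e-67 m²

One Planck area: A_P = ℏG/c³ = 2.613e-70 m².
3.16e3 × 2.613e-70 m² = 8.257e-67 m²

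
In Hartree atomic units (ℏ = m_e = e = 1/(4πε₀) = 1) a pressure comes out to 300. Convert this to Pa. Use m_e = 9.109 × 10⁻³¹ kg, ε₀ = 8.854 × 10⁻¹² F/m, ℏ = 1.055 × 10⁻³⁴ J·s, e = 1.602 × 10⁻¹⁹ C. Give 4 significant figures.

One atomic unit of pressure: P_au = E_h/a₀³ = m_e⁴e¹⁰/((4πε₀)⁵ℏ⁸) = 2.929 × 10¹³ Pa.
300 × 2.929 × 10¹³ Pa = 8.787 × 10¹⁵ Pa

8.787 × 10¹⁵ Pa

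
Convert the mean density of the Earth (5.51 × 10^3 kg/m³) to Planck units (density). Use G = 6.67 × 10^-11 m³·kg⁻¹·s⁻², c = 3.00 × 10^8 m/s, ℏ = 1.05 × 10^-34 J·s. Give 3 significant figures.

1.06 × 10^-93

Planck density: ρ_P = c⁵/(ℏG²) = 5.20 × 10^96 kg/m³.
5.51 × 10^3 / 5.20 × 10^96 = 1.06 × 10^-93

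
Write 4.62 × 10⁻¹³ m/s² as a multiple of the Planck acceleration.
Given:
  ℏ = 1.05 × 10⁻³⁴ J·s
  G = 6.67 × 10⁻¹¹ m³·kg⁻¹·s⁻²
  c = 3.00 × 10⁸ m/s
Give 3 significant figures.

8.27 × 10⁻⁶⁵

Planck acceleration: a_P = √(c⁷/(ℏG)) = 5.59 × 10⁵¹ m/s².
4.62 × 10⁻¹³ / 5.59 × 10⁵¹ = 8.27 × 10⁻⁶⁵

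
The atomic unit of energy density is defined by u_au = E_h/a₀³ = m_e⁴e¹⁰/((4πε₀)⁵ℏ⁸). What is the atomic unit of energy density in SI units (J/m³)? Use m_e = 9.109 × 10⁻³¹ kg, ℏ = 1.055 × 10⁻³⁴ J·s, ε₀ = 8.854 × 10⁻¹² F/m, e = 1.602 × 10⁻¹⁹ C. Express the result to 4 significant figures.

u_au = E_h/a₀³ = m_e⁴e¹⁰/((4πε₀)⁵ℏ⁸)
E_h = 4.354 × 10⁻¹⁸ J
a₀ = 5.297 × 10⁻¹¹ m
E_h/a₀³ = 2.929 × 10¹³ J/m³

2.929 × 10¹³ J/m³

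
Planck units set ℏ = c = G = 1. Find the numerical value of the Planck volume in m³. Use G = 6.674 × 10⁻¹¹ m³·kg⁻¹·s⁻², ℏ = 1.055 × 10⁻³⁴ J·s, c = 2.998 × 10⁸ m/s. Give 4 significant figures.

4.224 × 10⁻¹⁰⁵ m³

Dimensional analysis gives V_P = (ℏG/c³)^(3/2).
  = √(1.784 × 10⁻²⁰⁹)
  = 4.224 × 10⁻¹⁰⁵ m³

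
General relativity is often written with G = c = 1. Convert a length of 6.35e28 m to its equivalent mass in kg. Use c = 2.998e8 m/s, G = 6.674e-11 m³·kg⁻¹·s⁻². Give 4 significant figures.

Length → mass via c²/G.
6.35e28 m × (c²/G) = 8.552e55 kg

8.552e55 kg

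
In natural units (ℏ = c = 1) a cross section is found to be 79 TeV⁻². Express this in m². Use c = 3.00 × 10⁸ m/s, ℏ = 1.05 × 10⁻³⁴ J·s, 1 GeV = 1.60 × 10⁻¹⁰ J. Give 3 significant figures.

3.06 × 10⁻³⁶ m²

Area is [L]² = [E]⁻²·(ℏc)²; restore (ℏc)².
1 GeV⁻² → (ℏc)² × (1 GeV in J)⁻² = 3.88 × 10⁻³² m².
Convert the energy scale: 79 TeV⁻² = 7.90 × 10⁻⁵ GeV⁻².
Result: 7.90 × 10⁻⁵ × 3.88 × 10⁻³² = 3.06 × 10⁻³⁶ m².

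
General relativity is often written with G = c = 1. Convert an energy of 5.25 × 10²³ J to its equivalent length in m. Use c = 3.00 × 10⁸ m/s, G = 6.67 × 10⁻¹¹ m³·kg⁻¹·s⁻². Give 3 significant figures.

4.32 × 10⁻²¹ m

Energy → length via G/c⁴.
5.25 × 10²³ J × (G/c⁴) = 4.32 × 10⁻²¹ m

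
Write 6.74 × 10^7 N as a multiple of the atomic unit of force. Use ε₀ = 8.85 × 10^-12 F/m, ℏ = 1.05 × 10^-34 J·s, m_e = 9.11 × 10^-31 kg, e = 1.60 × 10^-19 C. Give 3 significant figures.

8.09 × 10^14

atomic unit of force: F_au = E_h/a₀ = m_e²e⁶/((4πε₀)³ℏ⁴) = 8.33 × 10^-8 N.
6.74 × 10^7 / 8.33 × 10^-8 = 8.09 × 10^14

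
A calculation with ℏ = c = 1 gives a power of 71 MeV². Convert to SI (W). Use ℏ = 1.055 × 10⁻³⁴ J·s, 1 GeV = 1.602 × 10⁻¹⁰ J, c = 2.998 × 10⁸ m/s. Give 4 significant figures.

Power is [E]/[T] = [E]²/ℏ.
1 GeV² → 1/ℏ × (1 GeV in J)² = 2.433 × 10¹⁴ W.
Convert the energy scale: 71 MeV² = 7.10 × 10⁻⁵ GeV².
Result: 7.10 × 10⁻⁵ × 2.433 × 10¹⁴ = 1.727 × 10¹⁰ W.

1.727 × 10¹⁰ W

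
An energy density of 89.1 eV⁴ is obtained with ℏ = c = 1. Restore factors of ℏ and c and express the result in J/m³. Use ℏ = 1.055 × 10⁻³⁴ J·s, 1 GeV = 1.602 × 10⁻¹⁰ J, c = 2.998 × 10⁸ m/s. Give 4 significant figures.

1.855 × 10³ J/m³

[E]/[L]³ = [E]⁴/(ℏc)³; restore (ℏc)⁻³.
1 GeV⁴ → 1/(ℏc)³ × (1 GeV in J)⁴ = 2.082 × 10³⁷ J/m³.
Convert the energy scale: 89.1 eV⁴ = 8.91 × 10⁻³⁵ GeV⁴.
Result: 8.91 × 10⁻³⁵ × 2.082 × 10³⁷ = 1.855 × 10³ J/m³.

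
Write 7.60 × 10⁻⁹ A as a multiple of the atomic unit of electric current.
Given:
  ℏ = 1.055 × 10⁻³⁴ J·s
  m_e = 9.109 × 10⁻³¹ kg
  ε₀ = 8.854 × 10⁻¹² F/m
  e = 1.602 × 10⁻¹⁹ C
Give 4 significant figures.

1.149 × 10⁻⁶

atomic unit of electric current: I_au = e E_h/ℏ = m_e e⁵/((4πε₀)²ℏ³) = 6.612 × 10⁻³ A.
7.60 × 10⁻⁹ / 6.612 × 10⁻³ = 1.149 × 10⁻⁶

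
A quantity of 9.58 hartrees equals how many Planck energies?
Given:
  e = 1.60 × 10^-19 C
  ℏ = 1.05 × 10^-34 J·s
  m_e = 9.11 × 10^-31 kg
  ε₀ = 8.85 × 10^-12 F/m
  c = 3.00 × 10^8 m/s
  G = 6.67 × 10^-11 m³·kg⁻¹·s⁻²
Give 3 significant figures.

2.14 × 10^-26

hartree: E_h = m_e e⁴/(4πε₀ℏ)² = 4.38 × 10^-18 J
Planck energy: E_P = √(ℏc⁵/G) = 1.96 × 10^9 J
9.58 × 4.38 × 10^-18 / 1.96 × 10^9 = 2.14 × 10^-26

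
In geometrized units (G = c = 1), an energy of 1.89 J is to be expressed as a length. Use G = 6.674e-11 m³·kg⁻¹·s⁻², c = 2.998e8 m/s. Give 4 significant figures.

1.561e-44 m

Energy → length via G/c⁴.
1.89 J × (G/c⁴) = 1.561e-44 m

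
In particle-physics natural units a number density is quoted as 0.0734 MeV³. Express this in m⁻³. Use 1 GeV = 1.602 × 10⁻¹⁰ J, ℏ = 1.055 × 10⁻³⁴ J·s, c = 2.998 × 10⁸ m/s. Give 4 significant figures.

9.537 × 10³⁶ m⁻³

Number density is [L]⁻³ = [E]³/(ℏc)³.
1 GeV³ → 1/(ℏc)³ × (1 GeV in J)³ = 1.299 × 10⁴⁷ m⁻³.
Convert the energy scale: 0.0734 MeV³ = 7.34 × 10⁻¹¹ GeV³.
Result: 7.34 × 10⁻¹¹ × 1.299 × 10⁴⁷ = 9.537 × 10³⁶ m⁻³.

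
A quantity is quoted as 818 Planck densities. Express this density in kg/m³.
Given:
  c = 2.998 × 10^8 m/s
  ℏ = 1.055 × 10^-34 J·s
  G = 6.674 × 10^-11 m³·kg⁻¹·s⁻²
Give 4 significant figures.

4.216 × 10^99 kg/m³

One Planck density: ρ_P = c⁵/(ℏG²) = 5.154 × 10^96 kg/m³.
818 × 5.154 × 10^96 kg/m³ = 4.216 × 10^99 kg/m³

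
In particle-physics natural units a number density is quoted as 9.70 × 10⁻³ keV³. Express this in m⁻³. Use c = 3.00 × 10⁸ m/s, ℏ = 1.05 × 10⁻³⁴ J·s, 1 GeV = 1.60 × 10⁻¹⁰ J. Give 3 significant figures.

Number density is [L]⁻³ = [E]³/(ℏc)³.
1 GeV³ → 1/(ℏc)³ × (1 GeV in J)³ = 1.31 × 10⁴⁷ m⁻³.
Convert the energy scale: 9.70 × 10⁻³ keV³ = 9.70 × 10⁻²¹ GeV³.
Result: 9.70 × 10⁻²¹ × 1.31 × 10⁴⁷ = 1.27 × 10²⁷ m⁻³.

1.27 × 10²⁷ m⁻³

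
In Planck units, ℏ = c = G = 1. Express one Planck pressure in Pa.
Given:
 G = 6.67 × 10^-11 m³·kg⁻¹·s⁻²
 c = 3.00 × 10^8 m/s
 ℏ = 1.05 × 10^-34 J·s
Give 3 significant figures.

Dimensional analysis gives p_P = c⁷/(ℏG²).
  = 2.19 × 10^59 / 4.67 × 10^-55
  = 4.68 × 10^113 Pa

4.68 × 10^113 Pa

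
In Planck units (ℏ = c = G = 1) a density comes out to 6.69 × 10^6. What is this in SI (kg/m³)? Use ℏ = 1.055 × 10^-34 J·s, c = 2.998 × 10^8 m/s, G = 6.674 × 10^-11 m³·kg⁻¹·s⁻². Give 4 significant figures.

One Planck density: ρ_P = c⁵/(ℏG²) = 5.154 × 10^96 kg/m³.
6.69 × 10^6 × 5.154 × 10^96 kg/m³ = 3.448 × 10^103 kg/m³

3.448 × 10^103 kg/m³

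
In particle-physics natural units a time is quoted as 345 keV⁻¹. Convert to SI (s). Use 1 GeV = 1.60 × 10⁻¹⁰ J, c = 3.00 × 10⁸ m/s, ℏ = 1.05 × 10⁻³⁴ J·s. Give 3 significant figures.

2.26 × 10⁻¹⁶ s

A time is [E]⁻¹ in ℏ=c=1; restore one factor of ℏ.
1 GeV⁻¹ → ℏ × (1 GeV in J)⁻¹ = 6.56 × 10⁻²⁵ s.
Convert the energy scale: 345 keV⁻¹ = 3.45 × 10⁸ GeV⁻¹.
Result: 3.45 × 10⁸ × 6.56 × 10⁻²⁵ = 2.26 × 10⁻¹⁶ s.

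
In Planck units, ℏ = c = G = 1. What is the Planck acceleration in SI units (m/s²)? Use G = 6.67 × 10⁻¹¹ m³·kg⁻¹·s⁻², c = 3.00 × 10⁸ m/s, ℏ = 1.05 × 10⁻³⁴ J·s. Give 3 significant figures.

The unique combination of the constants set to 1 with dimensions of acceleration is a_P = √(c⁷/(ℏG)).
  = √(3.12 × 10¹⁰³)
  = 5.59 × 10⁵¹ m/s²

5.59 × 10⁵¹ m/s²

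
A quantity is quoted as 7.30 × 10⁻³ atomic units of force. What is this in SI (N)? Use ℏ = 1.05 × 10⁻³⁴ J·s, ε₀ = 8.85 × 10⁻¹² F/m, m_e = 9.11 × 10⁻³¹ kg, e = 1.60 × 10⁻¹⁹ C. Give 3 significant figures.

6.08 × 10⁻¹⁰ N

One atomic unit of force: F_au = E_h/a₀ = m_e²e⁶/((4πε₀)³ℏ⁴) = 8.33 × 10⁻⁸ N.
7.30 × 10⁻³ × 8.33 × 10⁻⁸ N = 6.08 × 10⁻¹⁰ N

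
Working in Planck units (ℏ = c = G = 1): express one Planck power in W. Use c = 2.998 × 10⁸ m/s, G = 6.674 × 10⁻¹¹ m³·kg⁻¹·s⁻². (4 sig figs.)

3.629 × 10⁵² W

From ℏ = c = G = 1 the power scale is P_P = c⁵/G.
  = 2.422 × 10⁴² / 6.674 × 10⁻¹¹
  = 3.629 × 10⁵² W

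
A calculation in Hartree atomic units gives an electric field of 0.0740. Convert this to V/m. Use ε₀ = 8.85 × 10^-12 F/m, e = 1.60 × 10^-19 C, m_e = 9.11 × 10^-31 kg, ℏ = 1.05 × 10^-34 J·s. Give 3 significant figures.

3.85 × 10^10 V/m

One atomic unit of electric field: E_au = E_h/(e a₀) = m_e²e⁵/((4πε₀)³ℏ⁴) = 5.20 × 10^11 V/m.
0.0740 × 5.20 × 10^11 V/m = 3.85 × 10^10 V/m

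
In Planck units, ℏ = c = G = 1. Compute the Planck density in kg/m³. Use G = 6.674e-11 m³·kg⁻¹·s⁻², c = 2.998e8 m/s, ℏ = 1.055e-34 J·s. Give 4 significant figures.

5.154e96 kg/m³

From ℏ = c = G = 1 the density scale is ρ_P = c⁵/(ℏG²).
  = 2.422e42 / 4.699e-55
  = 5.154e96 kg/m³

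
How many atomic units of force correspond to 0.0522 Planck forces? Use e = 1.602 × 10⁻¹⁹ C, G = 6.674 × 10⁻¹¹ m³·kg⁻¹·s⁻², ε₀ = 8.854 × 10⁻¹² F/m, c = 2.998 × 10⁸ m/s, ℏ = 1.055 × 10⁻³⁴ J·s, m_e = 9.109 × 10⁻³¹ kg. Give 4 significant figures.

Planck force: F_P = c⁴/G = 1.210 × 10⁴⁴ N
atomic unit of force: F_au = E_h/a₀ = m_e²e⁶/((4πε₀)³ℏ⁴) = 8.220 × 10⁻⁸ N
0.0522 × 1.210 × 10⁴⁴ / 8.220 × 10⁻⁸ = 7.687 × 10⁴⁹

7.687 × 10⁴⁹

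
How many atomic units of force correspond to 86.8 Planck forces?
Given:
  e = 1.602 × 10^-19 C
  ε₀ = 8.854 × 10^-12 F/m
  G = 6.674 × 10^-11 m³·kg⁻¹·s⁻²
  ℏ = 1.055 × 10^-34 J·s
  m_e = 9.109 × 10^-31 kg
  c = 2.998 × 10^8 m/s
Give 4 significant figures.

1.278 × 10^53

Planck force: F_P = c⁴/G = 1.210 × 10^44 N
atomic unit of force: F_au = E_h/a₀ = m_e²e⁶/((4πε₀)³ℏ⁴) = 8.220 × 10^-8 N
86.8 × 1.210 × 10^44 / 8.220 × 10^-8 = 1.278 × 10^53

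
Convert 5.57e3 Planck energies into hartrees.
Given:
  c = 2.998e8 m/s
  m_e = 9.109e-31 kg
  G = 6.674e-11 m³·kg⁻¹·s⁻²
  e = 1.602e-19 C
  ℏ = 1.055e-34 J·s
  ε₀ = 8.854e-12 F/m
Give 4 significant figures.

2.503e30

Planck energy: E_P = √(ℏc⁵/G) = 1.957e9 J
hartree: E_h = m_e e⁴/(4πε₀ℏ)² = 4.354e-18 J
5.57e3 × 1.957e9 / 4.354e-18 = 2.503e30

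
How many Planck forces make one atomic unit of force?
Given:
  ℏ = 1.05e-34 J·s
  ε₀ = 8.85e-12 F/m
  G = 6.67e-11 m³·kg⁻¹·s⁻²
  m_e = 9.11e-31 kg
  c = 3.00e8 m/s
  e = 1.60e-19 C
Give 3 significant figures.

6.86e-52

atomic unit of force: F_au = E_h/a₀ = m_e²e⁶/((4πε₀)³ℏ⁴) = 8.33e-8 N
Planck force: F_P = c⁴/G = 1.21e44 N
ratio = 8.33e-8 / 1.21e44 = 6.86e-52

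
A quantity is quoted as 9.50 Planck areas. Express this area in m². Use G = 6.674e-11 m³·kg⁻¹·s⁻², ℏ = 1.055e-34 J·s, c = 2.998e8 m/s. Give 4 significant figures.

One Planck area: A_P = ℏG/c³ = 2.613e-70 m².
9.50 × 2.613e-70 m² = 2.482e-69 m²

2.482e-69 m²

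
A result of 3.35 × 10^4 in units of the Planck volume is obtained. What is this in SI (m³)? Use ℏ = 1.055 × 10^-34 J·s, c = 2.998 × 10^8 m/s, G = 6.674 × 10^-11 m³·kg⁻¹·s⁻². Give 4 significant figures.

1.415 × 10^-100 m³

One Planck volume: V_P = (ℏG/c³)^(3/2) = 4.224 × 10^-105 m³.
3.35 × 10^4 × 4.224 × 10^-105 m³ = 1.415 × 10^-100 m³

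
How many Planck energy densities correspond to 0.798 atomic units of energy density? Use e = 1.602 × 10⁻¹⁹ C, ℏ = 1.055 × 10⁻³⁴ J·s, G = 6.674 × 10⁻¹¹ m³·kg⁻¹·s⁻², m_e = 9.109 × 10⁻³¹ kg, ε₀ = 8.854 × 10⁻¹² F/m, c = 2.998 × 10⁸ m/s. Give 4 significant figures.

5.046 × 10⁻¹⁰¹

atomic unit of energy density: u_au = E_h/a₀³ = m_e⁴e¹⁰/((4πε₀)⁵ℏ⁸) = 2.929 × 10¹³ J/m³
Planck energy density: u_P = c⁷/(ℏG²) = 4.632 × 10¹¹³ J/m³
0.798 × 2.929 × 10¹³ / 4.632 × 10¹¹³ = 5.046 × 10⁻¹⁰¹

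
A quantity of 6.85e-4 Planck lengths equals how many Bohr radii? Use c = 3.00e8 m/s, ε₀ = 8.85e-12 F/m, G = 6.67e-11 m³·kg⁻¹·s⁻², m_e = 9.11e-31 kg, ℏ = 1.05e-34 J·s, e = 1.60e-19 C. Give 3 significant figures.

Planck length: ℓ_P = √(ℏG/c³) = 1.61e-35 m
Bohr radius: a₀ = 4πε₀ℏ²/(m_e e²) = 5.26e-11 m
6.85e-4 × 1.61e-35 / 5.26e-11 = 2.10e-28

2.10e-28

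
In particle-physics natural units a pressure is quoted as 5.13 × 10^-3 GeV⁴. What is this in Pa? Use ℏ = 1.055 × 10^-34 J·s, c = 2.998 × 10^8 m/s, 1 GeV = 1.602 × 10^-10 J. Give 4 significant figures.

1.068 × 10^35 Pa

Pressure is [E]/[L]³ = [E]⁴/(ℏc)³.
1 GeV⁴ → 1/(ℏc)³ × (1 GeV in J)⁴ = 2.082 × 10^37 Pa.
Result: 5.13 × 10^-3 × 2.082 × 10^37 = 1.068 × 10^35 Pa.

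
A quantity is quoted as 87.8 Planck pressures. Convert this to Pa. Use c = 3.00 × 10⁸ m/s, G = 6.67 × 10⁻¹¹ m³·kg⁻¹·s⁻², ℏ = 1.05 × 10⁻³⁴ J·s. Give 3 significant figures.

One Planck pressure: p_P = c⁷/(ℏG²) = 4.68 × 10¹¹³ Pa.
87.8 × 4.68 × 10¹¹³ Pa = 4.11 × 10¹¹⁵ Pa

4.11 × 10¹¹⁵ Pa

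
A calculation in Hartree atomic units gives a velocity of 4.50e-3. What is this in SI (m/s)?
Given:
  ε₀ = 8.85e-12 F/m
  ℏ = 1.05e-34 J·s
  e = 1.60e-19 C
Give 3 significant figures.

9.87e3 m/s

One atomic unit of velocity: v_au = e²/(4πε₀ℏ) = 2.19e6 m/s.
4.50e-3 × 2.19e6 m/s = 9.87e3 m/s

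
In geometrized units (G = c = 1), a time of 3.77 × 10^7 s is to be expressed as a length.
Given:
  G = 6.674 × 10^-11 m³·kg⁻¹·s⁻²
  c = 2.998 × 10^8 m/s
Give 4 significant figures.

Time → length via c.
3.77 × 10^7 s × (c) = 1.130 × 10^16 m

1.130 × 10^16 m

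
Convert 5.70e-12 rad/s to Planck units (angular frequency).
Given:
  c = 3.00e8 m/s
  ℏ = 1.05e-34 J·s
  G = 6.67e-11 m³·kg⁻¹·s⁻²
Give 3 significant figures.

3.06e-55

Planck angular frequency: ω_P = √(c⁵/(ℏG)) = 1.86e43 rad/s.
5.70e-12 / 1.86e43 = 3.06e-55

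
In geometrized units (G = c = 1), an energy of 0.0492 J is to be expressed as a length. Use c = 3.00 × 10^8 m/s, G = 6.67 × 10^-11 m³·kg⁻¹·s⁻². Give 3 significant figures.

4.05 × 10^-46 m

Energy → length via G/c⁴.
0.0492 J × (G/c⁴) = 4.05 × 10^-46 m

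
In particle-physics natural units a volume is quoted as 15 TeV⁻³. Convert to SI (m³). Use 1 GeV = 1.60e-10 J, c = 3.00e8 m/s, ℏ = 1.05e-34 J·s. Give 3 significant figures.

1.14e-55 m³

Volume is [L]³ = [E]⁻³·(ℏc)³.
1 GeV⁻³ → (ℏc)³ × (1 GeV in J)⁻³ = 7.63e-48 m³.
Convert the energy scale: 15 TeV⁻³ = 1.50e-8 GeV⁻³.
Result: 1.50e-8 × 7.63e-48 = 1.14e-55 m³.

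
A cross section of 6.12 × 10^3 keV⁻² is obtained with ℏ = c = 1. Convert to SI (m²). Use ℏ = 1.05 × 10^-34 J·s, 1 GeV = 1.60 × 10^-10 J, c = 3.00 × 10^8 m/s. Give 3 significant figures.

Area is [L]² = [E]⁻²·(ℏc)²; restore (ℏc)².
1 GeV⁻² → (ℏc)² × (1 GeV in J)⁻² = 3.88 × 10^-32 m².
Convert the energy scale: 6.12 × 10^3 keV⁻² = 6.12 × 10^15 GeV⁻².
Result: 6.12 × 10^15 × 3.88 × 10^-32 = 2.37 × 10^-16 m².

2.37 × 10^-16 m²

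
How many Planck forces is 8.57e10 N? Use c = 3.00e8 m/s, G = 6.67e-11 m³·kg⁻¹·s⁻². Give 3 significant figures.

Planck force: F_P = c⁴/G = 1.21e44 N.
8.57e10 / 1.21e44 = 7.06e-34

7.06e-34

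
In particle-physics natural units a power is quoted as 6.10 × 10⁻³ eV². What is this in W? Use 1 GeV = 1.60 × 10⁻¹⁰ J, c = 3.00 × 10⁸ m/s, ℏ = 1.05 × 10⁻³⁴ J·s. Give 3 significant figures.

1.49 × 10⁻⁶ W

Power is [E]/[T] = [E]²/ℏ.
1 GeV² → 1/ℏ × (1 GeV in J)² = 2.44 × 10¹⁴ W.
Convert the energy scale: 6.10 × 10⁻³ eV² = 6.10 × 10⁻²¹ GeV².
Result: 6.10 × 10⁻²¹ × 2.44 × 10¹⁴ = 1.49 × 10⁻⁶ W.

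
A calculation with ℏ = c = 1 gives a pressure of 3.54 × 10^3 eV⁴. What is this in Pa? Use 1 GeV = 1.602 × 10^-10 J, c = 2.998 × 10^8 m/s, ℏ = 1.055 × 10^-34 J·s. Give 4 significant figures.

Pressure is [E]/[L]³ = [E]⁴/(ℏc)³.
1 GeV⁴ → 1/(ℏc)³ × (1 GeV in J)⁴ = 2.082 × 10^37 Pa.
Convert the energy scale: 3.54 × 10^3 eV⁴ = 3.54 × 10^-33 GeV⁴.
Result: 3.54 × 10^-33 × 2.082 × 10^37 = 7.369 × 10^4 Pa.

7.369 × 10^4 Pa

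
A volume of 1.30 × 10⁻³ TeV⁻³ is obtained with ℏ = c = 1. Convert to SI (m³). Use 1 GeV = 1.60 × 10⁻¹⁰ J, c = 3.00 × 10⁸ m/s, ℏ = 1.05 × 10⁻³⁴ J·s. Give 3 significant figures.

9.92 × 10⁻⁶⁰ m³

Volume is [L]³ = [E]⁻³·(ℏc)³.
1 GeV⁻³ → (ℏc)³ × (1 GeV in J)⁻³ = 7.63 × 10⁻⁴⁸ m³.
Convert the energy scale: 1.30 × 10⁻³ TeV⁻³ = 1.30 × 10⁻¹² GeV⁻³.
Result: 1.30 × 10⁻¹² × 7.63 × 10⁻⁴⁸ = 9.92 × 10⁻⁶⁰ m³.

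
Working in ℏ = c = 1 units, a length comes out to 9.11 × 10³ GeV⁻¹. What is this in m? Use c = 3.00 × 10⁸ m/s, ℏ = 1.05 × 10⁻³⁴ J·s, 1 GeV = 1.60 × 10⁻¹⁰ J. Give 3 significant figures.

A length is [E]⁻¹ in ℏ=c=1; restore one factor of ℏc.
1 GeV⁻¹ → ℏc × (1 GeV in J)⁻¹ = 1.97 × 10⁻¹⁶ m.
Result: 9.11 × 10³ × 1.97 × 10⁻¹⁶ = 1.79 × 10⁻¹² m.

1.79 × 10⁻¹² m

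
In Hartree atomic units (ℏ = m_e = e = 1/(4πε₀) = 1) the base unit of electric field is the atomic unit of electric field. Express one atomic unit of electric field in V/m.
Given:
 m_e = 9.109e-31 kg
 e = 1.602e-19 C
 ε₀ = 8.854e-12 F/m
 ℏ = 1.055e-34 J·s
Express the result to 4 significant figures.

E_au = E_h/(e a₀) = m_e²e⁵/((4πε₀)³ℏ⁴)
E_h = 4.354e-18 J
a₀ = 5.297e-11 m
E_h/(e·a₀) = 5.131e11 V/m

5.131e11 V/m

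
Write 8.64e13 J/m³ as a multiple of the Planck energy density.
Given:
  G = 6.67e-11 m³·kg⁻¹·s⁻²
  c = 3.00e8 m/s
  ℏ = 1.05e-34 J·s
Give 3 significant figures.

Planck energy density: u_P = c⁷/(ℏG²) = 4.68e113 J/m³.
8.64e13 / 4.68e113 = 1.85e-100

1.85e-100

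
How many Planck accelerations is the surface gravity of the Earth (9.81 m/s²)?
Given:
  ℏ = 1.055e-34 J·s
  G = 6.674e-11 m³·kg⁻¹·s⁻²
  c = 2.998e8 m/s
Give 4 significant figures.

1.764e-51

Planck acceleration: a_P = √(c⁷/(ℏG)) = 5.560e51 m/s².
9.81 / 5.560e51 = 1.764e-51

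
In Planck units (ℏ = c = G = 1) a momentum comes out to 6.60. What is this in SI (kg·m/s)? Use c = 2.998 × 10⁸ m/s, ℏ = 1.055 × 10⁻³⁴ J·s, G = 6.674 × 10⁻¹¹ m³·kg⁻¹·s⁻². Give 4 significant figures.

One Planck momentum: p_P = √(ℏc³/G) = 6.527 kg·m/s.
6.60 × 6.527 kg·m/s = 43.07 kg·m/s

43.07 kg·m/s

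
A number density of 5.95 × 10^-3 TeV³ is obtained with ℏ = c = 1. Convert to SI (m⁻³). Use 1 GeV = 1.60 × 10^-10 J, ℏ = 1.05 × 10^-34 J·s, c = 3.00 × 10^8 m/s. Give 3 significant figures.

7.80 × 10^53 m⁻³

Number density is [L]⁻³ = [E]³/(ℏc)³.
1 GeV³ → 1/(ℏc)³ × (1 GeV in J)³ = 1.31 × 10^47 m⁻³.
Convert the energy scale: 5.95 × 10^-3 TeV³ = 5.95 × 10^6 GeV³.
Result: 5.95 × 10^6 × 1.31 × 10^47 = 7.80 × 10^53 m⁻³.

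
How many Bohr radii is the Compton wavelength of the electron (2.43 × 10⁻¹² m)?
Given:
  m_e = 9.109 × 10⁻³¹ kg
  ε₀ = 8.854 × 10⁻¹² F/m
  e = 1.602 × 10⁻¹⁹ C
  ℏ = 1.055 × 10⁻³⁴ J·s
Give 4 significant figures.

Bohr radius: a₀ = 4πε₀ℏ²/(m_e e²) = 5.297 × 10⁻¹¹ m.
2.43 × 10⁻¹² / 5.297 × 10⁻¹¹ = 0.04587

0.04587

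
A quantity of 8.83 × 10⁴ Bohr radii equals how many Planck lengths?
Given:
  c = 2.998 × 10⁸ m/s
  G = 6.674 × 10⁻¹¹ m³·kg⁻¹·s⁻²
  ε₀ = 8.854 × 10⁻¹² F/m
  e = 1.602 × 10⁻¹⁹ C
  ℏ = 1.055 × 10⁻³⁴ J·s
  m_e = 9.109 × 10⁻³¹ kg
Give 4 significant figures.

2.894 × 10²⁹

Bohr radius: a₀ = 4πε₀ℏ²/(m_e e²) = 5.297 × 10⁻¹¹ m
Planck length: ℓ_P = √(ℏG/c³) = 1.616 × 10⁻³⁵ m
8.83 × 10⁴ × 5.297 × 10⁻¹¹ / 1.616 × 10⁻³⁵ = 2.894 × 10²⁹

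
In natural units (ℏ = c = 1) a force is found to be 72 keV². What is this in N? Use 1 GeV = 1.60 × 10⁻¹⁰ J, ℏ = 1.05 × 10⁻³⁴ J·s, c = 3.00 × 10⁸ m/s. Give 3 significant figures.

5.85 × 10⁻⁵ N

Force is [E]/[L] = [E]²/(ℏc); restore (ℏc)⁻¹.
1 GeV² → 1/(ℏc) × (1 GeV in J)² = 8.13 × 10⁵ N.
Convert the energy scale: 72 keV² = 7.20 × 10⁻¹¹ GeV².
Result: 7.20 × 10⁻¹¹ × 8.13 × 10⁵ = 5.85 × 10⁻⁵ N.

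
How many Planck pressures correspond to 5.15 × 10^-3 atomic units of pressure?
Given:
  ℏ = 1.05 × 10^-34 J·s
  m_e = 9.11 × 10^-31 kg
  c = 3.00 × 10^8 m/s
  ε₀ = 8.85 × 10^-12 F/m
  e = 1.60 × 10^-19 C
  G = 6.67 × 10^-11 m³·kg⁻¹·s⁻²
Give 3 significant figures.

atomic unit of pressure: P_au = E_h/a₀³ = m_e⁴e¹⁰/((4πε₀)⁵ℏ⁸) = 3.01 × 10^13 Pa
Planck pressure: p_P = c⁷/(ℏG²) = 4.68 × 10^113 Pa
5.15 × 10^-3 × 3.01 × 10^13 / 4.68 × 10^113 = 3.31 × 10^-103

3.31 × 10^-103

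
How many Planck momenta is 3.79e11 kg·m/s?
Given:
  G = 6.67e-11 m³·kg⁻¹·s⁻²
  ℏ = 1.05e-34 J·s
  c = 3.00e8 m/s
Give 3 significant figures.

Planck momentum: p_P = √(ℏc³/G) = 6.52 kg·m/s.
3.79e11 / 6.52 = 5.81e10

5.81e10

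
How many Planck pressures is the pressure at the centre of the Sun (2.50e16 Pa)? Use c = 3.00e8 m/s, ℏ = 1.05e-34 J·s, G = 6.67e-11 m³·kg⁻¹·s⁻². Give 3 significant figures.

5.34e-98

Planck pressure: p_P = c⁷/(ℏG²) = 4.68e113 Pa.
2.50e16 / 4.68e113 = 5.34e-98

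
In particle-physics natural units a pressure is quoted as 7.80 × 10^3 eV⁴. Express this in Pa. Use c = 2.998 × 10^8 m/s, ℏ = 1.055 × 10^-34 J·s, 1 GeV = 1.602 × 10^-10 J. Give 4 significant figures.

1.624 × 10^5 Pa

Pressure is [E]/[L]³ = [E]⁴/(ℏc)³.
1 GeV⁴ → 1/(ℏc)³ × (1 GeV in J)⁴ = 2.082 × 10^37 Pa.
Convert the energy scale: 7.80 × 10^3 eV⁴ = 7.80 × 10^-33 GeV⁴.
Result: 7.80 × 10^-33 × 2.082 × 10^37 = 1.624 × 10^5 Pa.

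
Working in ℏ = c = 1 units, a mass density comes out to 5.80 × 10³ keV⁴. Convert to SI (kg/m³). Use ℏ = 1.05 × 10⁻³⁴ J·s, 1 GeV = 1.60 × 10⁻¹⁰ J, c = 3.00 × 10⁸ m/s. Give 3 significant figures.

Mass density is [E]/(c²[L]³) = [E]⁴/(ℏ³c⁵).
1 GeV⁴ → 1/(ℏ³c⁵) × (1 GeV in J)⁴ = 2.33 × 10²⁰ kg/m³.
Convert the energy scale: 5.80 × 10³ keV⁴ = 5.80 × 10⁻²¹ GeV⁴.
Result: 5.80 × 10⁻²¹ × 2.33 × 10²⁰ = 1.35 kg/m³.

1.35 kg/m³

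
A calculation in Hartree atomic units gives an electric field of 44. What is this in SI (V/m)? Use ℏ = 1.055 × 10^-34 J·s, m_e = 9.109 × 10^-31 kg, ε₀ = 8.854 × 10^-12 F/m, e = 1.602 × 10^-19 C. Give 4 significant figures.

2.258 × 10^13 V/m

One atomic unit of electric field: E_au = E_h/(e a₀) = m_e²e⁵/((4πε₀)³ℏ⁴) = 5.131 × 10^11 V/m.
44 × 5.131 × 10^11 V/m = 2.258 × 10^13 V/m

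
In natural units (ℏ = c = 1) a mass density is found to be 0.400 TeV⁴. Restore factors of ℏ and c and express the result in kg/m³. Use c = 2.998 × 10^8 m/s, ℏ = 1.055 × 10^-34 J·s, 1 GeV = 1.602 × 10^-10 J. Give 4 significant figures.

9.264 × 10^31 kg/m³

Mass density is [E]/(c²[L]³) = [E]⁴/(ℏ³c⁵).
1 GeV⁴ → 1/(ℏ³c⁵) × (1 GeV in J)⁴ = 2.316 × 10^20 kg/m³.
Convert the energy scale: 0.400 TeV⁴ = 4.00 × 10^11 GeV⁴.
Result: 4.00 × 10^11 × 2.316 × 10^20 = 9.264 × 10^31 kg/m³.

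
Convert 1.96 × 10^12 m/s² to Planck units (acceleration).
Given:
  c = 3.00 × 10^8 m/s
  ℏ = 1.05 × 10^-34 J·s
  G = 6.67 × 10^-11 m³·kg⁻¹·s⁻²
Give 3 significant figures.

Planck acceleration: a_P = √(c⁷/(ℏG)) = 5.59 × 10^51 m/s².
1.96 × 10^12 / 5.59 × 10^51 = 3.51 × 10^-40

3.51 × 10^-40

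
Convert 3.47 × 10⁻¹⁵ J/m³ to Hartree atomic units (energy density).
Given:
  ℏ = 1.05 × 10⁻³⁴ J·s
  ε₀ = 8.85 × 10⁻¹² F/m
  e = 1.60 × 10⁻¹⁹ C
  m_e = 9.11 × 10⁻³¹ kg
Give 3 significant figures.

1.15 × 10⁻²⁸

atomic unit of energy density: u_au = E_h/a₀³ = m_e⁴e¹⁰/((4πε₀)⁵ℏ⁸) = 3.01 × 10¹³ J/m³.
3.47 × 10⁻¹⁵ / 3.01 × 10¹³ = 1.15 × 10⁻²⁸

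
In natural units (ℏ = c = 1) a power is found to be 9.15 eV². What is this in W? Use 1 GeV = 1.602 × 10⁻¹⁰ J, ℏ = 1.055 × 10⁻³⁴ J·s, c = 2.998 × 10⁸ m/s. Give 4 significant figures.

Power is [E]/[T] = [E]²/ℏ.
1 GeV² → 1/ℏ × (1 GeV in J)² = 2.433 × 10¹⁴ W.
Convert the energy scale: 9.15 eV² = 9.15 × 10⁻¹⁸ GeV².
Result: 9.15 × 10⁻¹⁸ × 2.433 × 10¹⁴ = 2.226 × 10⁻³ W.

2.226 × 10⁻³ W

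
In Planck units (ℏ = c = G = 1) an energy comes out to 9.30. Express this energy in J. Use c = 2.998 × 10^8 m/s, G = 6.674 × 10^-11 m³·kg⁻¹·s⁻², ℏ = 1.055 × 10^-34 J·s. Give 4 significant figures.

One Planck energy: E_P = √(ℏc⁵/G) = 1.957 × 10^9 J.
9.30 × 1.957 × 10^9 J = 1.820 × 10^10 J

1.820 × 10^10 J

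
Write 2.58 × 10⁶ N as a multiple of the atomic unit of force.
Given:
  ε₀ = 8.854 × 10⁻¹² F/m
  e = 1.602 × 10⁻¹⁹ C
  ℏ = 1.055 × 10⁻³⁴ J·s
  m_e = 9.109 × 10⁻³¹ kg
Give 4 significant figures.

atomic unit of force: F_au = E_h/a₀ = m_e²e⁶/((4πε₀)³ℏ⁴) = 8.220 × 10⁻⁸ N.
2.58 × 10⁶ / 8.220 × 10⁻⁸ = 3.139 × 10¹³

3.139 × 10¹³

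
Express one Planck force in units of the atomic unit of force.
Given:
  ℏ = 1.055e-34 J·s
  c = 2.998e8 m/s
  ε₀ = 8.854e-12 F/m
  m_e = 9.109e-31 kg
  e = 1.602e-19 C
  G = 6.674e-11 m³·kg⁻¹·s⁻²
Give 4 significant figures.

1.473e51

Planck force: F_P = c⁴/G = 1.210e44 N
atomic unit of force: F_au = E_h/a₀ = m_e²e⁶/((4πε₀)³ℏ⁴) = 8.220e-8 N
ratio = 1.210e44 / 8.220e-8 = 1.473e51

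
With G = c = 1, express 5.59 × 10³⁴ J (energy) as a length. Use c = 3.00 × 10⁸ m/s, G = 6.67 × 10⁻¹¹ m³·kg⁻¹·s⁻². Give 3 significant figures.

4.60 × 10⁻¹⁰ m

Energy → length via G/c⁴.
5.59 × 10³⁴ J × (G/c⁴) = 4.60 × 10⁻¹⁰ m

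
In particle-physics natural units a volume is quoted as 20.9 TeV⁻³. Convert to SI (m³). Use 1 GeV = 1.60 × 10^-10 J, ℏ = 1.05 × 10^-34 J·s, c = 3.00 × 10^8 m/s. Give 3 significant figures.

Volume is [L]³ = [E]⁻³·(ℏc)³.
1 GeV⁻³ → (ℏc)³ × (1 GeV in J)⁻³ = 7.63 × 10^-48 m³.
Convert the energy scale: 20.9 TeV⁻³ = 2.09 × 10^-8 GeV⁻³.
Result: 2.09 × 10^-8 × 7.63 × 10^-48 = 1.59 × 10^-55 m³.

1.59 × 10^-55 m³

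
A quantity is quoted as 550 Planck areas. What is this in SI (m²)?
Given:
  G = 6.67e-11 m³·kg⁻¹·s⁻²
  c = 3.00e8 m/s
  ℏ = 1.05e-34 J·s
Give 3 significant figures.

1.43e-67 m²

One Planck area: A_P = ℏG/c³ = 2.59e-70 m².
550 × 2.59e-70 m² = 1.43e-67 m²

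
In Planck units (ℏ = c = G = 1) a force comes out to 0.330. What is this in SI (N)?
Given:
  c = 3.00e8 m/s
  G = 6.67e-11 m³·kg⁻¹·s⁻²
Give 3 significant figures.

4.01e43 N

One Planck force: F_P = c⁴/G = 1.21e44 N.
0.330 × 1.21e44 N = 4.01e43 N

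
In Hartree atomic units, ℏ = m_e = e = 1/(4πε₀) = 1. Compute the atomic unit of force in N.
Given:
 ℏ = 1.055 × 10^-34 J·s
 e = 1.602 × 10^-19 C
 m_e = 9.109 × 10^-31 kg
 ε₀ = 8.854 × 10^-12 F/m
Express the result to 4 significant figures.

Dimensional analysis gives F_au = E_h/a₀ = m_e²e⁶/((4πε₀)³ℏ⁴).
E_h = 4.354 × 10^-18 J
a₀ = 5.297 × 10^-11 m
E_h/a₀ = 8.220 × 10^-8 N

8.220 × 10^-8 N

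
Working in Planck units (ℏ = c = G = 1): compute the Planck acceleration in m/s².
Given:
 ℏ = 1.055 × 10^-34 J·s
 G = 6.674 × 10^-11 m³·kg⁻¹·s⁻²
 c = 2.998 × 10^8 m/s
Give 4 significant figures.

The unique combination of the constants set to 1 with dimensions of acceleration is a_P = √(c⁷/(ℏG)).
  = √(3.092 × 10^103)
  = 5.560 × 10^51 m/s²

5.560 × 10^51 m/s²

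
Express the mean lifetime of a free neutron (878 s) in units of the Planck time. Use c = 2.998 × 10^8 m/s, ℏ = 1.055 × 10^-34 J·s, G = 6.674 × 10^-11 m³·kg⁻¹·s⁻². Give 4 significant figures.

1.628 × 10^46

Planck time: t_P = √(ℏG/c⁵) = 5.392 × 10^-44 s.
878 / 5.392 × 10^-44 = 1.628 × 10^46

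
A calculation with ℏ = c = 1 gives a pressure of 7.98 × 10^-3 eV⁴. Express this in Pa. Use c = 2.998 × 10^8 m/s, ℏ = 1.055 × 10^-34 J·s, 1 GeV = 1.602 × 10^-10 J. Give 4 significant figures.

Pressure is [E]/[L]³ = [E]⁴/(ℏc)³.
1 GeV⁴ → 1/(ℏc)³ × (1 GeV in J)⁴ = 2.082 × 10^37 Pa.
Convert the energy scale: 7.98 × 10^-3 eV⁴ = 7.98 × 10^-39 GeV⁴.
Result: 7.98 × 10^-39 × 2.082 × 10^37 = 0.1661 Pa.

0.1661 Pa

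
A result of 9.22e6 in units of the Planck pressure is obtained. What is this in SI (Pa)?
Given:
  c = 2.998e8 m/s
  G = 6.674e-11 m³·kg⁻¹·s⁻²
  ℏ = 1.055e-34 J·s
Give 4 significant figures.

One Planck pressure: p_P = c⁷/(ℏG²) = 4.632e113 Pa.
9.22e6 × 4.632e113 Pa = 4.271e120 Pa

4.271e120 Pa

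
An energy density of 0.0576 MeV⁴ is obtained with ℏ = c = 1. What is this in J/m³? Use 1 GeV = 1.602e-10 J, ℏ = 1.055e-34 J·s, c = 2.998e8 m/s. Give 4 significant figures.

1.199e24 J/m³

[E]/[L]³ = [E]⁴/(ℏc)³; restore (ℏc)⁻³.
1 GeV⁴ → 1/(ℏc)³ × (1 GeV in J)⁴ = 2.082e37 J/m³.
Convert the energy scale: 0.0576 MeV⁴ = 5.76e-14 GeV⁴.
Result: 5.76e-14 × 2.082e37 = 1.199e24 J/m³.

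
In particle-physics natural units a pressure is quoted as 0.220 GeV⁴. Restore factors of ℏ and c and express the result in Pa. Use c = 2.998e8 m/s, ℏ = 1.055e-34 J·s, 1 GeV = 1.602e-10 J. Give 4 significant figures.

4.580e36 Pa

Pressure is [E]/[L]³ = [E]⁴/(ℏc)³.
1 GeV⁴ → 1/(ℏc)³ × (1 GeV in J)⁴ = 2.082e37 Pa.
Result: 0.220 × 2.082e37 = 4.580e36 Pa.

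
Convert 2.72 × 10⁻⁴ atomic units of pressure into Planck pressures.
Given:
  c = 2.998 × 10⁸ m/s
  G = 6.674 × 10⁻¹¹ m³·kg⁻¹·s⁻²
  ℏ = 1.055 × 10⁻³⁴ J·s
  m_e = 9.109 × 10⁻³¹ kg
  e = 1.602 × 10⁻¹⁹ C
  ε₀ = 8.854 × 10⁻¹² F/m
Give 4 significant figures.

atomic unit of pressure: P_au = E_h/a₀³ = m_e⁴e¹⁰/((4πε₀)⁵ℏ⁸) = 2.929 × 10¹³ Pa
Planck pressure: p_P = c⁷/(ℏG²) = 4.632 × 10¹¹³ Pa
2.72 × 10⁻⁴ × 2.929 × 10¹³ / 4.632 × 10¹¹³ = 1.720 × 10⁻¹⁰⁴

1.720 × 10⁻¹⁰⁴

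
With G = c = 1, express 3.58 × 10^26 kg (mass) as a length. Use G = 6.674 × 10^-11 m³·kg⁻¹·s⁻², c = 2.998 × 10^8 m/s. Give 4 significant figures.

0.2658 m

In G = c = 1 units mass has dimensions of length; the conversion factor is G/c².
3.58 × 10^26 kg × (G/c²) = 0.2658 m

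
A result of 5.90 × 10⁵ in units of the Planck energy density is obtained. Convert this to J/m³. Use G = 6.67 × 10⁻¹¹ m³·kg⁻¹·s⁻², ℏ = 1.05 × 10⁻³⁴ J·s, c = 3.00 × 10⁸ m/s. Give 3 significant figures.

2.76 × 10¹¹⁹ J/m³

One Planck energy density: u_P = c⁷/(ℏG²) = 4.68 × 10¹¹³ J/m³.
5.90 × 10⁵ × 4.68 × 10¹¹³ J/m³ = 2.76 × 10¹¹⁹ J/m³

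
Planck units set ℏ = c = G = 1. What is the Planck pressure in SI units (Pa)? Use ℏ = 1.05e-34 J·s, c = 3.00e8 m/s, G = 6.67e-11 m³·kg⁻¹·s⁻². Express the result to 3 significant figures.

4.68e113 Pa

The unique combination of the constants set to 1 with dimensions of pressure is p_P = c⁷/(ℏG²).
  = 2.19e59 / 4.67e-55
  = 4.68e113 Pa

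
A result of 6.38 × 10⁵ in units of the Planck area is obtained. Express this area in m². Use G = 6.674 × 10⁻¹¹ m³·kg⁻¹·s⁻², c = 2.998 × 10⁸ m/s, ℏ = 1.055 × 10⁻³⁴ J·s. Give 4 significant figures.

One Planck area: A_P = ℏG/c³ = 2.613 × 10⁻⁷⁰ m².
6.38 × 10⁵ × 2.613 × 10⁻⁷⁰ m² = 1.667 × 10⁻⁶⁴ m²

1.667 × 10⁻⁶⁴ m²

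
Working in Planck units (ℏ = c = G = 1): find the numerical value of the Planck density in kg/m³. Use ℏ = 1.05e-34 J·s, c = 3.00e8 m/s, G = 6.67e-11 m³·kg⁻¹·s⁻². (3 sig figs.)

5.20e96 kg/m³

From ℏ = c = G = 1 the density scale is ρ_P = c⁵/(ℏG²).
  = 2.43e42 / 4.67e-55
  = 5.20e96 kg/m³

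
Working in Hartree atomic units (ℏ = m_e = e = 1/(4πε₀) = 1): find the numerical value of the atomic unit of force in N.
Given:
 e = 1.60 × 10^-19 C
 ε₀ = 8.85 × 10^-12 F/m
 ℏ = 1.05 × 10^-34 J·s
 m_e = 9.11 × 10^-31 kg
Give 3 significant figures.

The unique combination of the constants set to 1 with dimensions of force is F_au = E_h/a₀ = m_e²e⁶/((4πε₀)³ℏ⁴).
E_h = 4.38 × 10^-18 J
a₀ = 5.26 × 10^-11 m
E_h/a₀ = 8.33 × 10^-8 N

8.33 × 10^-8 N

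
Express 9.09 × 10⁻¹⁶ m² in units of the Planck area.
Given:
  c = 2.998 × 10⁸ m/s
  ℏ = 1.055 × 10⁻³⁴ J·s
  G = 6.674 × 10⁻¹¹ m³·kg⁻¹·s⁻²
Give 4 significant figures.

3.479 × 10⁵⁴

Planck area: A_P = ℏG/c³ = 2.613 × 10⁻⁷⁰ m².
9.09 × 10⁻¹⁶ / 2.613 × 10⁻⁷⁰ = 3.479 × 10⁵⁴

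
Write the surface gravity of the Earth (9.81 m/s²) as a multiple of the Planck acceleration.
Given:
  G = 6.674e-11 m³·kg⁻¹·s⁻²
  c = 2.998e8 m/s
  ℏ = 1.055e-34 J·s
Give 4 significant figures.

1.764e-51

Planck acceleration: a_P = √(c⁷/(ℏG)) = 5.560e51 m/s².
9.81 / 5.560e51 = 1.764e-51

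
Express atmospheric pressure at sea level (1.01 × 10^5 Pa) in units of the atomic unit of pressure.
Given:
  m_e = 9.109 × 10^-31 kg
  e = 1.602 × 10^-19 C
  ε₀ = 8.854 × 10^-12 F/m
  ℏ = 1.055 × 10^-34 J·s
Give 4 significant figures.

3.448 × 10^-9

atomic unit of pressure: P_au = E_h/a₀³ = m_e⁴e¹⁰/((4πε₀)⁵ℏ⁸) = 2.929 × 10^13 Pa.
1.01 × 10^5 / 2.929 × 10^13 = 3.448 × 10^-9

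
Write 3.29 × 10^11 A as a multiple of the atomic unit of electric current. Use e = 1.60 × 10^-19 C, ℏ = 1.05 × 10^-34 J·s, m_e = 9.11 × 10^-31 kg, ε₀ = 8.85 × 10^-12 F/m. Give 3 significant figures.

4.93 × 10^13

atomic unit of electric current: I_au = e E_h/ℏ = m_e e⁵/((4πε₀)²ℏ³) = 6.67 × 10^-3 A.
3.29 × 10^11 / 6.67 × 10^-3 = 4.93 × 10^13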